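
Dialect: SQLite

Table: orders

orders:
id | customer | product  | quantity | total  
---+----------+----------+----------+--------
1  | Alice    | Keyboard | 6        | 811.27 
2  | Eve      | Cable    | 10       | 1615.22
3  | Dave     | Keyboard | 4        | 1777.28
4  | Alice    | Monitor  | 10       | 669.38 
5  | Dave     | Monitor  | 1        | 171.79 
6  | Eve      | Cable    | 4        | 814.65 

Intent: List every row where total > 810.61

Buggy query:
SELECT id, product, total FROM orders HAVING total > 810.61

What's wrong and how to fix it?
Bug: This is a non-aggregate query (no GROUP BY, no aggregates), so in SQLite the HAVING clause is invalid here; a row-level condition belongs in WHERE

Fix: Use WHERE for row-level filtering

Corrected query:
SELECT id, product, total FROM orders WHERE total > 810.61

Result:
id | product  | total  
---+----------+--------
1  | Keyboard | 811.27 
2  | Cable    | 1615.22
3  | Keyboard | 1777.28
6  | Cable    | 814.65 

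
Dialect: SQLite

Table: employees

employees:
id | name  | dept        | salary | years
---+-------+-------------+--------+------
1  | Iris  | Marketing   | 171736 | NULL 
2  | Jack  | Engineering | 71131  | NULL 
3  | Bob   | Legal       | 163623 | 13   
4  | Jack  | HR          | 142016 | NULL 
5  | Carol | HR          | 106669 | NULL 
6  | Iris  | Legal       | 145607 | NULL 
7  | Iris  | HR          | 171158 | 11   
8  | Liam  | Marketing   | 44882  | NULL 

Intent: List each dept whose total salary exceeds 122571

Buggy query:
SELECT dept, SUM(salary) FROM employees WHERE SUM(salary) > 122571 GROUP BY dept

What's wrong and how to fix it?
Bug: SUM(salary) is an aggregate, but WHERE filters rows before aggregation

Fix: Move the aggregate condition to a HAVING clause

Corrected query:
SELECT dept, SUM(salary) FROM employees GROUP BY dept HAVING SUM(salary) > 122571

Result:
dept      | SUM(salary)
----------+------------
HR        | 419843     
Legal     | 309230     
Marketing | 216618     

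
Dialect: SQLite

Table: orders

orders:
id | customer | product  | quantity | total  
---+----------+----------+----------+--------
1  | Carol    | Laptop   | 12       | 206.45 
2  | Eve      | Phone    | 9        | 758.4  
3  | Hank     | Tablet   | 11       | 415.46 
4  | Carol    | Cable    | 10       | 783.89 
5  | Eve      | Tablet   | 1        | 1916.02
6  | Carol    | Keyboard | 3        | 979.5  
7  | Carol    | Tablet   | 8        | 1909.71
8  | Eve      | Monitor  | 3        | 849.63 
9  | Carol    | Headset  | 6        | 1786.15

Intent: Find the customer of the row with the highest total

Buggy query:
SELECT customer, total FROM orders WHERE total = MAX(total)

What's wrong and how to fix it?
Bug: MAX(total) is an aggregate and cannot be used directly in WHERE

Fix: Use a subquery: WHERE total = (SELECT MAX(total) FROM orders)

Corrected query:
SELECT customer, total FROM orders WHERE total = (SELECT MAX(total) FROM orders)

Result:
customer | total  
---------+--------
Eve      | 1916.02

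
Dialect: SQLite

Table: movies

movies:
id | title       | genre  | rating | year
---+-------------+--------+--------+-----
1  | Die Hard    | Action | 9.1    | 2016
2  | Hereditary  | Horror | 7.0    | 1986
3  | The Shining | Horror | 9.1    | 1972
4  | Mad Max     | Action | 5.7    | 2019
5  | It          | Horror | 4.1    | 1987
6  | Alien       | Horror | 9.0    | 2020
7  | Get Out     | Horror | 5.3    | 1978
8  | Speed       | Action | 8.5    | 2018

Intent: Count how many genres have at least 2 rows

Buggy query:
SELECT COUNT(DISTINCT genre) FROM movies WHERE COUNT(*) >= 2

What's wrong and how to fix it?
Bug: COUNT(*) cannot appear in WHERE; the per-group count doesn't exist yet

Fix: Use a subquery that GROUPs and filters with HAVING, then count its rows

Corrected query:
SELECT COUNT(*) FROM (SELECT genre FROM movies GROUP BY genre HAVING COUNT(*) >= 2)

Result:
COUNT(*)
--------
2       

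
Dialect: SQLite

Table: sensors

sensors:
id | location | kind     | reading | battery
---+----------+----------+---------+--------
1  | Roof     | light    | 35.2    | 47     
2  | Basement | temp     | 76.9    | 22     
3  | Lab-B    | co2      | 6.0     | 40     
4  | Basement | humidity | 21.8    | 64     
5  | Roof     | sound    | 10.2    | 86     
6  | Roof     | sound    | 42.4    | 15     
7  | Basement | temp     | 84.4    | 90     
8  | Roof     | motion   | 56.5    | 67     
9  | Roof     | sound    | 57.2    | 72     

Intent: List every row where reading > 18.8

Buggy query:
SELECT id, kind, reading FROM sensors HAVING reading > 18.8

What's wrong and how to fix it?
Bug: HAVING filters the output of aggregation, but this query has no GROUP BY and no aggregate functions, so SQLite rejects it (HAVING clause on a non-aggregate query); the condition here is per row

Fix: Replace HAVING with WHERE since the condition applies to individual rows

Corrected query:
SELECT id, kind, reading FROM sensors WHERE reading > 18.8

Result:
id | kind     | reading
---+----------+--------
1  | light    | 35.2   
2  | temp     | 76.9   
4  | humidity | 21.8   
6  | sound    | 42.4   
7  | temp     | 84.4   
8  | motion   | 56.5   
9  | sound    | 57.2   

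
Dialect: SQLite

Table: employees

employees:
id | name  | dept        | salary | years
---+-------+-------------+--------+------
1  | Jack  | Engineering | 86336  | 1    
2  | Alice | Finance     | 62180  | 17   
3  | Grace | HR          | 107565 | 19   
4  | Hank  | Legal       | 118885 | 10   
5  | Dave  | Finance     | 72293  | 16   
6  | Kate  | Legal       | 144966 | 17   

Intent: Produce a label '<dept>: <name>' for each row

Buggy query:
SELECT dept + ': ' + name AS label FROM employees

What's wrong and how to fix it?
Bug: SQLite uses || for string concatenation; + coerces text to numbers (yielding 0)

Fix: Use the || operator for string concatenation

Corrected query:
SELECT dept || ': ' || name AS label FROM employees

Result:
label            
-----------------
Engineering: Jack
Finance: Alice   
HR: Grace        
Legal: Hank      
Finance: Dave    
Legal: Kate      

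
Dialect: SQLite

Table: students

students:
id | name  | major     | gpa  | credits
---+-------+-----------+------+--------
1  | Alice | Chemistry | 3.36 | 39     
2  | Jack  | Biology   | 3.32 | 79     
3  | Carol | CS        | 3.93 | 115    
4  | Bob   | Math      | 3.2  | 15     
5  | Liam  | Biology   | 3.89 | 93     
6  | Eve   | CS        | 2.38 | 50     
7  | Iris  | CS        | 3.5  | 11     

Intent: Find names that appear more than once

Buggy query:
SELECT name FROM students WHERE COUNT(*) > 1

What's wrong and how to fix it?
Bug: WHERE can't reference COUNT(*); aggregates are computed after WHERE

Fix: Group first, then use HAVING for the count condition

Corrected query:
SELECT name FROM students GROUP BY name HAVING COUNT(*) > 1

Result:
(no rows)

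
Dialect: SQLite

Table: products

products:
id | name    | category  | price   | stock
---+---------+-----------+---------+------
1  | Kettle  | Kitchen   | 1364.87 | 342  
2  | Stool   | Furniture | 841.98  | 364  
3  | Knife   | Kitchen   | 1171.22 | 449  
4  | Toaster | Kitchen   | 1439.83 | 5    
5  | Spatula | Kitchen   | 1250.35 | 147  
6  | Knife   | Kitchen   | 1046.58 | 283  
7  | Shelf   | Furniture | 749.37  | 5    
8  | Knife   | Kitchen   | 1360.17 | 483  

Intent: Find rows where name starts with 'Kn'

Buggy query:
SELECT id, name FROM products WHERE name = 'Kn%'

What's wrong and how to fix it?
Bug: '=' compares the literal string including the % character; pattern matching needs LIKE

Fix: Use LIKE for wildcard pattern matching

Corrected query:
SELECT id, name FROM products WHERE name LIKE 'Kn%'

Result:
id | name 
---+------
3  | Knife
6  | Knife
8  | Knife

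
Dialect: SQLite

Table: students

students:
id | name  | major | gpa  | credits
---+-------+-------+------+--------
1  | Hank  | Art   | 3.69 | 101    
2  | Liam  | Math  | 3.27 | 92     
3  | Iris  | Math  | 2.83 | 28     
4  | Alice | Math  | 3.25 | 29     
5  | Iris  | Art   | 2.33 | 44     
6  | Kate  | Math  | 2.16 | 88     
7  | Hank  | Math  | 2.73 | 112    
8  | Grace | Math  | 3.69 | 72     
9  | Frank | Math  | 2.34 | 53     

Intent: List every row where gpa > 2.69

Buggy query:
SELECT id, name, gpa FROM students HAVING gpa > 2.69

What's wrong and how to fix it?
Bug: HAVING filters the output of aggregation, but this query has no GROUP BY and no aggregate functions, so SQLite rejects it (HAVING clause on a non-aggregate query); the condition here is per row

Fix: Use WHERE for row-level filtering

Corrected query:
SELECT id, name, gpa FROM students WHERE gpa > 2.69

Result:
id | name  | gpa 
---+-------+-----
1  | Hank  | 3.69
2  | Liam  | 3.27
3  | Iris  | 2.83
4  | Alice | 3.25
7  | Hank  | 2.73
8  | Grace | 3.69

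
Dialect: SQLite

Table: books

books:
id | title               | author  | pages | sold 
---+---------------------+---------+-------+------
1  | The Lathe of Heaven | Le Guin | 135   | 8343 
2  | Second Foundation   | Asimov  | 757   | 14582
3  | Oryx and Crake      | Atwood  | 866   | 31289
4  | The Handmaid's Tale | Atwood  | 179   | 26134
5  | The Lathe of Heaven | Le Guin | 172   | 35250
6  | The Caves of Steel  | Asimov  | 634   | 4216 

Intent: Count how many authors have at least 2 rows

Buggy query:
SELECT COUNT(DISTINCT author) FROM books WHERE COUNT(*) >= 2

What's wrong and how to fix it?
Bug: WHERE filters individual rows, not groups, so a group-level COUNT is invalid there

Fix: Use a subquery that GROUPs and filters with HAVING, then count its rows

Corrected query:
SELECT COUNT(*) FROM (SELECT author FROM books GROUP BY author HAVING COUNT(*) >= 2)

Result:
COUNT(*)
--------
3       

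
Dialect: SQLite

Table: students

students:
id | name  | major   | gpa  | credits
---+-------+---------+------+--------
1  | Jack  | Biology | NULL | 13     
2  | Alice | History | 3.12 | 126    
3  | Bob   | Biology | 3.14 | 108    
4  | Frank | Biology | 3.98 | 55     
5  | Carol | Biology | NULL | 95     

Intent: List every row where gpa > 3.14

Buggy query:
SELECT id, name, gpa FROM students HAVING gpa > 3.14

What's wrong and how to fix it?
Bug: This is a non-aggregate query (no GROUP BY, no aggregates), so in SQLite the HAVING clause is invalid here; a row-level condition belongs in WHERE

Fix: Replace HAVING with WHERE since the condition applies to individual rows

Corrected query:
SELECT id, name, gpa FROM students WHERE gpa > 3.14

Result:
id | name  | gpa 
---+-------+-----
4  | Frank | 3.98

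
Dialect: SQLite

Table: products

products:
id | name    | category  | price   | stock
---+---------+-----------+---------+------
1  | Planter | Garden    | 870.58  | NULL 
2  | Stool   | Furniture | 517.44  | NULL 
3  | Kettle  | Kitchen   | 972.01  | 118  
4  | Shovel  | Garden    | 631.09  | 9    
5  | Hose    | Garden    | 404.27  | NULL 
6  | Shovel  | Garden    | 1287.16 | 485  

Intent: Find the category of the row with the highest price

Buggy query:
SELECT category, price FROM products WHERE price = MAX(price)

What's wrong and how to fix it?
Bug: WHERE is evaluated per row; an aggregate over the whole table isn't defined there

Fix: Use a subquery: WHERE price = (SELECT MAX(price) FROM products)

Corrected query:
SELECT category, price FROM products WHERE price = (SELECT MAX(price) FROM products)

Result:
category | price  
---------+--------
Garden   | 1287.16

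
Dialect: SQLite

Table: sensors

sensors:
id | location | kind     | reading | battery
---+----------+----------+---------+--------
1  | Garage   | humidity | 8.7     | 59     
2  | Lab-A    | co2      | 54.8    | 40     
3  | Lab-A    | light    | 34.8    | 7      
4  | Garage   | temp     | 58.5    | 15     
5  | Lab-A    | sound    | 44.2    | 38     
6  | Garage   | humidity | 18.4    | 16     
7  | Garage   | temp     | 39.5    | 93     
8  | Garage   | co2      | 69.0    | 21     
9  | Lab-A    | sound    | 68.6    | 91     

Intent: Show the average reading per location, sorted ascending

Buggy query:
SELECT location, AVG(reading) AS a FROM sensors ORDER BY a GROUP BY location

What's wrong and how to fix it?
Bug: GROUP BY must precede ORDER BY

Fix: Move ORDER BY to the end, after GROUP BY

Corrected query:
SELECT location, AVG(reading) AS a FROM sensors GROUP BY location ORDER BY a

Result:
location | a    
---------+------
Garage   | 38.82
Lab-A    | 50.6 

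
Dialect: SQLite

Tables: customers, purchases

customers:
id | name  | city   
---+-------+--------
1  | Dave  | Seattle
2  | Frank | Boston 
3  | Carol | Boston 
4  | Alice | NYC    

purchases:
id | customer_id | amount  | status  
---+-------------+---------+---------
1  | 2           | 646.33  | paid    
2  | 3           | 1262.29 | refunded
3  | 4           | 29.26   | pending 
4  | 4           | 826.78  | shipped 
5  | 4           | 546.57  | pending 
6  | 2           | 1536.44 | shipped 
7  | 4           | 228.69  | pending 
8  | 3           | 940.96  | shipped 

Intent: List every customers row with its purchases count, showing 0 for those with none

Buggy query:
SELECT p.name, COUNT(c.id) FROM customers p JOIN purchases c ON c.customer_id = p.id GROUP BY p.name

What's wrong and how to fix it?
Bug: An inner join excludes parents with zero children

Fix: Switch to LEFT JOIN to retain unmatched parent rows

Corrected query:
SELECT p.name, COUNT(c.id) FROM customers p LEFT JOIN purchases c ON c.customer_id = p.id GROUP BY p.name

Result:
name  | COUNT(c.id)
------+------------
Alice | 4          
Carol | 2          
Dave  | 0          
Frank | 2          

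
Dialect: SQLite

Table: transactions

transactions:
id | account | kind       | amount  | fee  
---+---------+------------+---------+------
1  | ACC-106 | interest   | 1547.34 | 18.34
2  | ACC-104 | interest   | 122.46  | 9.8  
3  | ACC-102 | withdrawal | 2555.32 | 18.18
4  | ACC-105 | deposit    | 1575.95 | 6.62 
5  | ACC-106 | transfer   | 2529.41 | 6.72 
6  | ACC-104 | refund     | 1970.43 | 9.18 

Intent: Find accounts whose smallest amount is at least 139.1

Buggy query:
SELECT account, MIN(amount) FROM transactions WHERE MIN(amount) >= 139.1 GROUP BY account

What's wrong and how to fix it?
Bug: MIN() in WHERE is a misuse of aggregate

Fix: Use HAVING for the per-group MIN condition

Corrected query:
SELECT account, MIN(amount) FROM transactions GROUP BY account HAVING MIN(amount) >= 139.1

Result:
account | MIN(amount)
--------+------------
ACC-102 | 2555.32    
ACC-105 | 1575.95    
ACC-106 | 1547.34    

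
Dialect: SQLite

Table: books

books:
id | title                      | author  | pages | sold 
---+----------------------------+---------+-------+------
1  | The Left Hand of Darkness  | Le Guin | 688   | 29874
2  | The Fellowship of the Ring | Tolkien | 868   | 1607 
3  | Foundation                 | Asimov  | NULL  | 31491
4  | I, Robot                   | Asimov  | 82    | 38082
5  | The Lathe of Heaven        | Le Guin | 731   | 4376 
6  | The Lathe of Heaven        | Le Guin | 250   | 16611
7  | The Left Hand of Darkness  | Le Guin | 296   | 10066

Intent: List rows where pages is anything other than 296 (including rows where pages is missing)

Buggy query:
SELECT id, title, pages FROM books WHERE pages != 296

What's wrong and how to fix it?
Bug: 'pages != 296' is unknown when pages is NULL, so NULL rows are silently excluded

Fix: Add an explicit OR pages IS NULL to include the missing-value rows

Corrected query:
SELECT id, title, pages FROM books WHERE pages != 296 OR pages IS NULL

Result:
id | title                      | pages
---+----------------------------+------
1  | The Left Hand of Darkness  | 688  
2  | The Fellowship of the Ring | 868  
3  | Foundation                 | NULL 
4  | I, Robot                   | 82   
5  | The Lathe of Heaven        | 731  
6  | The Lathe of Heaven        | 250  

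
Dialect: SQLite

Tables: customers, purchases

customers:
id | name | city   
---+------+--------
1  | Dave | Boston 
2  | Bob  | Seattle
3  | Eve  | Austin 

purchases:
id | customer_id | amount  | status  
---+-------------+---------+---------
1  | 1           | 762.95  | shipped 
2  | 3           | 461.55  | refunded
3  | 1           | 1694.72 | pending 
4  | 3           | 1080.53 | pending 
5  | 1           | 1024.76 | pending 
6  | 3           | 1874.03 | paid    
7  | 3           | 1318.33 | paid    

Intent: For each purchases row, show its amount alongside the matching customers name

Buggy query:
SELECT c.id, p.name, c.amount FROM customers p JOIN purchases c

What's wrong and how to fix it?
Bug: Missing join condition: each purchases row is matched to all customers rows instead of just its own

Fix: Specify the join condition linking the foreign key to the parent id

Corrected query:
SELECT c.id, p.name, c.amount FROM customers p JOIN purchases c ON c.customer_id = p.id

Result:
id | name | amount 
---+------+--------
1  | Dave | 762.95 
2  | Eve  | 461.55 
3  | Dave | 1694.72
4  | Eve  | 1080.53
5  | Dave | 1024.76
6  | Eve  | 1874.03
7  | Eve  | 1318.33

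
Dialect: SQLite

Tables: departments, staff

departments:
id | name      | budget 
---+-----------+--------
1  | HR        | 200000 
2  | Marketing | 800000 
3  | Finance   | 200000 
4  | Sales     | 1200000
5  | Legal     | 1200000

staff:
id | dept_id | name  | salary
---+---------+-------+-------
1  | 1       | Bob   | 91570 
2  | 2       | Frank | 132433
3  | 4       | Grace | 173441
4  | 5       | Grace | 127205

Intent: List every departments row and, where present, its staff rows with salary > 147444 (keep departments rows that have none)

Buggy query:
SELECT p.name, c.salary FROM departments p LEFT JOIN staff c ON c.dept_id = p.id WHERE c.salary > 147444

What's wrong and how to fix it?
Bug: Filtering c.salary in WHERE discards the NULL rows produced by LEFT JOIN, turning it into an inner join

Fix: Move the right-table condition into the ON clause so unmatched parents are kept

Corrected query:
SELECT p.name, c.salary FROM departments p LEFT JOIN staff c ON c.dept_id = p.id AND c.salary > 147444

Result:
name      | salary
----------+-------
HR        | NULL  
Marketing | NULL  
Finance   | NULL  
Sales     | 173441
Legal     | NULL  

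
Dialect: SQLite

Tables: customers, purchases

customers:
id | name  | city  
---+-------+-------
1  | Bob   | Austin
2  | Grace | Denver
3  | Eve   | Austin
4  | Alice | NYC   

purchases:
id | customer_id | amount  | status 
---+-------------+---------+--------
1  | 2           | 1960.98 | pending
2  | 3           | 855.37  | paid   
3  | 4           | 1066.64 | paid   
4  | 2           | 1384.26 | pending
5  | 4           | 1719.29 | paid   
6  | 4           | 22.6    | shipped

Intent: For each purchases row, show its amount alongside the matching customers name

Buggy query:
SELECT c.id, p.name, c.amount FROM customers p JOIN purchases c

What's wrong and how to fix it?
Bug: JOIN with no ON clause produces a cartesian product; every purchases row pairs with every customers row

Fix: Add ON c.customer_id = p.id to the JOIN

Corrected query:
SELECT c.id, p.name, c.amount FROM customers p JOIN purchases c ON c.customer_id = p.id

Result:
id | name  | amount 
---+-------+--------
1  | Grace | 1960.98
2  | Eve   | 855.37 
3  | Alice | 1066.64
4  | Grace | 1384.26
5  | Alice | 1719.29
6  | Alice | 22.6   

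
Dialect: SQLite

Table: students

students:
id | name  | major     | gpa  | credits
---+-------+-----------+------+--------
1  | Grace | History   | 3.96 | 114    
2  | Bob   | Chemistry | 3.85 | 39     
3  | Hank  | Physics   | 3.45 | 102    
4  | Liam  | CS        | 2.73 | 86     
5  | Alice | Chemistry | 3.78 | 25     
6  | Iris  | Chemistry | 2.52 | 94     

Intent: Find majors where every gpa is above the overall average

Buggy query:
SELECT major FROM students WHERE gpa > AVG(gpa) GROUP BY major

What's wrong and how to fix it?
Bug: AVG() is an aggregate; it can't sit directly in WHERE

Fix: Use a subquery for AVG and a HAVING MIN(...) filter so the condition holds for every row in the group

Corrected query:
SELECT major FROM students GROUP BY major HAVING MIN(gpa) > (SELECT AVG(gpa) FROM students)

Result:
major  
-------
History
Physics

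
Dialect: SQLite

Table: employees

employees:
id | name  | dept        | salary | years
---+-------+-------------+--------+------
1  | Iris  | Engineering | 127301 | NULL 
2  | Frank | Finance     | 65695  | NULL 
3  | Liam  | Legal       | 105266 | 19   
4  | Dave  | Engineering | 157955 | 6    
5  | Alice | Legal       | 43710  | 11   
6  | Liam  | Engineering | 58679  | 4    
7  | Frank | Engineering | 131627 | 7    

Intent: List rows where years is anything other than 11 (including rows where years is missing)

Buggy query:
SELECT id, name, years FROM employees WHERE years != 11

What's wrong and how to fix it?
Bug: 'years != 11' is unknown when years is NULL, so NULL rows are silently excluded

Fix: Add an explicit OR years IS NULL to include the missing-value rows

Corrected query:
SELECT id, name, years FROM employees WHERE years != 11 OR years IS NULL

Result:
id | name  | years
---+-------+------
1  | Iris  | NULL 
2  | Frank | NULL 
3  | Liam  | 19   
4  | Dave  | 6    
6  | Liam  | 4    
7  | Frank | 7    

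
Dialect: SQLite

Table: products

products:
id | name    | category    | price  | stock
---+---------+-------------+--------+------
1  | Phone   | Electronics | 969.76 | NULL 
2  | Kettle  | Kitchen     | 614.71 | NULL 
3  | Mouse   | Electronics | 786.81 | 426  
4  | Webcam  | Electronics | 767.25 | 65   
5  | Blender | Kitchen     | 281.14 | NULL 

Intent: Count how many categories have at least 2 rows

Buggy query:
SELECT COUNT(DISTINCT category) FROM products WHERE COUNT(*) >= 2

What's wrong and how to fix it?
Bug: WHERE filters individual rows, not groups, so a group-level COUNT is invalid there

Fix: Group first with HAVING COUNT(*) >= 2, then COUNT the resulting groups

Corrected query:
SELECT COUNT(*) FROM (SELECT category FROM products GROUP BY category HAVING COUNT(*) >= 2)

Result:
COUNT(*)
--------
2       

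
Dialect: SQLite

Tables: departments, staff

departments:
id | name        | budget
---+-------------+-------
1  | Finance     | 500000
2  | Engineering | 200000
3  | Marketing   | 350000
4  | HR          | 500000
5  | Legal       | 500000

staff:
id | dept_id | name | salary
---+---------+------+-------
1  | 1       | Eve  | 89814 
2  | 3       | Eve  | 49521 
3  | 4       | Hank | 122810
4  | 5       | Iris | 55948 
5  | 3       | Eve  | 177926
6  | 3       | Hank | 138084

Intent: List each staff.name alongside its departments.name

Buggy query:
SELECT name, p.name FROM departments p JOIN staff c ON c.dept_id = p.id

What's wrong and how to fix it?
Bug: 'name' exists in both joined tables, so the database can't tell which one is meant

Fix: Prefix ambiguous columns with the table alias

Corrected query:
SELECT c.name, p.name FROM departments p JOIN staff c ON c.dept_id = p.id

Result:
name | name     
-----+----------
Eve  | Finance  
Eve  | Marketing
Hank | HR       
Iris | Legal    
Eve  | Marketing
Hank | Marketing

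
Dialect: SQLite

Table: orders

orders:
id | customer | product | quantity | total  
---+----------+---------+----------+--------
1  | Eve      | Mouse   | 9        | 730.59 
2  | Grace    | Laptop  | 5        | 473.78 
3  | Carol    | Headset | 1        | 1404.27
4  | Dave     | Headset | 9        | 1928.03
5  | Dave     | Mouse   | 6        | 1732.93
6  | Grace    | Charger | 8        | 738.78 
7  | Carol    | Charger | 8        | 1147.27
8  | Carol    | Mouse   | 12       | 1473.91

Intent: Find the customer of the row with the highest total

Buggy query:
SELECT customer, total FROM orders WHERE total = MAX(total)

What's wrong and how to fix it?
Bug: MAX(total) is an aggregate and cannot be used directly in WHERE

Fix: Wrap MAX in a scalar subquery so WHERE compares against a single value

Corrected query:
SELECT customer, total FROM orders WHERE total = (SELECT MAX(total) FROM orders)

Result:
customer | total  
---------+--------
Dave     | 1928.03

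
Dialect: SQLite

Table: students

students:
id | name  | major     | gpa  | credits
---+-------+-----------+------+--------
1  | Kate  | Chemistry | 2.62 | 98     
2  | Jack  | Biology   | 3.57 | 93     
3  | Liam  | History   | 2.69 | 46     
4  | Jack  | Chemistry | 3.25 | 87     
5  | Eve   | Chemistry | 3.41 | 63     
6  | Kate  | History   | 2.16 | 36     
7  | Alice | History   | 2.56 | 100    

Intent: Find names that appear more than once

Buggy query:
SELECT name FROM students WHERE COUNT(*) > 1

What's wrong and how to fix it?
Bug: COUNT(*) is an aggregate and cannot be used in WHERE

Fix: Group first, then use HAVING for the count condition

Corrected query:
SELECT name FROM students GROUP BY name HAVING COUNT(*) > 1

Result:
name
----
Jack
Kate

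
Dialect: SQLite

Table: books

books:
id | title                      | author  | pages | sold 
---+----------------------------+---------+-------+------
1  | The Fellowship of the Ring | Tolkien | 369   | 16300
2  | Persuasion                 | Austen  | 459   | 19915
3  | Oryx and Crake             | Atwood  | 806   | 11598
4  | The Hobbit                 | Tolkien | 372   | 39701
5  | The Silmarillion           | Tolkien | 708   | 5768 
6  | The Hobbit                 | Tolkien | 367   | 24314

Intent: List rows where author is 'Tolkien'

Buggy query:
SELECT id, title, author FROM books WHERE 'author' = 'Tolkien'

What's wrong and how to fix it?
Bug: 'author' in single quotes is a string literal, not the column; the comparison is literal-vs-literal and never true

Fix: Remove the quotes around the column name (or use double quotes for an identifier)

Corrected query:
SELECT id, title, author FROM books WHERE author = 'Tolkien'

Result:
id | title                      | author 
---+----------------------------+--------
1  | The Fellowship of the Ring | Tolkien
4  | The Hobbit                 | Tolkien
5  | The Silmarillion           | Tolkien
6  | The Hobbit                 | Tolkien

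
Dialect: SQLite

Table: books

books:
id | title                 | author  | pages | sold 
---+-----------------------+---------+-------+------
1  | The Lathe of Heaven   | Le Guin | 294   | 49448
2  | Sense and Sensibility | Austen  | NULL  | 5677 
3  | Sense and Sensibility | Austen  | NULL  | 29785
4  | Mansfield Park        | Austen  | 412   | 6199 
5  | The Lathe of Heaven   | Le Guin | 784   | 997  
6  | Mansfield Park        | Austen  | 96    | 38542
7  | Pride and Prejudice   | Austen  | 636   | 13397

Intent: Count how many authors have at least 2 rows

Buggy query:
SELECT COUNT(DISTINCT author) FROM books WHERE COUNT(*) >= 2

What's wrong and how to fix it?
Bug: COUNT(*) cannot appear in WHERE; the per-group count doesn't exist yet

Fix: Use a subquery that GROUPs and filters with HAVING, then count its rows

Corrected query:
SELECT COUNT(*) FROM (SELECT author FROM books GROUP BY author HAVING COUNT(*) >= 2)

Result:
COUNT(*)
--------
2       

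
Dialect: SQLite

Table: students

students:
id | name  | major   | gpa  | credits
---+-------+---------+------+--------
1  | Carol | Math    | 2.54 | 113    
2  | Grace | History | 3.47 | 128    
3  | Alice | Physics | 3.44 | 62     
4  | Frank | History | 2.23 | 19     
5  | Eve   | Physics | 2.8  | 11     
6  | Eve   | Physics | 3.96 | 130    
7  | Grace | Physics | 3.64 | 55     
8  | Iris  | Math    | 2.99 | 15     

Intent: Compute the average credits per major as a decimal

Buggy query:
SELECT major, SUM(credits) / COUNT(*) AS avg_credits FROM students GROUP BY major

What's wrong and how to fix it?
Bug: SUM(credits) and COUNT(*) are both integers; the division truncates the fractional part

Fix: Multiply by 1.0 (or CAST to REAL) to force floating-point division

Corrected query:
SELECT major, SUM(credits) * 1.0 / COUNT(*) AS avg_credits FROM students GROUP BY major

Result:
major   | avg_credits
--------+------------
History | 73.5       
Math    | 64         
Physics | 64.5       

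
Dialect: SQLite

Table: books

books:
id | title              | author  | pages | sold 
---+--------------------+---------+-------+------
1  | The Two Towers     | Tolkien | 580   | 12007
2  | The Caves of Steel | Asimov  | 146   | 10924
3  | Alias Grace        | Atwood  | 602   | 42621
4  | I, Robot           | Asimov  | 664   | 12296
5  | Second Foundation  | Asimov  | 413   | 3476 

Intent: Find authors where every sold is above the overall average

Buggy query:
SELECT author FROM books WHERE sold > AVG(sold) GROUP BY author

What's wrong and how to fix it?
Bug: AVG() is an aggregate; it can't sit directly in WHERE

Fix: Compute the overall average in a scalar subquery and compare each group's MIN against it in HAVING

Corrected query:
SELECT author FROM books GROUP BY author HAVING MIN(sold) > (SELECT AVG(sold) FROM books)

Result:
author
------
Atwood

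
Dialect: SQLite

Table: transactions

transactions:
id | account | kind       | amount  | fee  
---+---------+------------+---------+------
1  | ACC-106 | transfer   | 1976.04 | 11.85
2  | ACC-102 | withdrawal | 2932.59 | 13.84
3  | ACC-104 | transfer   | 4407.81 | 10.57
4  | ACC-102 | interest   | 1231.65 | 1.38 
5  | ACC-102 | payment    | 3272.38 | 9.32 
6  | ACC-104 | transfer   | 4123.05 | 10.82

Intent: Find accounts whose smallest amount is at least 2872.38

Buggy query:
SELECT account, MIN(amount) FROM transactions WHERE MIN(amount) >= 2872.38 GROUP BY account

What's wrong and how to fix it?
Bug: MIN() in WHERE is a misuse of aggregate

Fix: Use HAVING for the per-group MIN condition

Corrected query:
SELECT account, MIN(amount) FROM transactions GROUP BY account HAVING MIN(amount) >= 2872.38

Result:
account | MIN(amount)
--------+------------
ACC-104 | 4123.05    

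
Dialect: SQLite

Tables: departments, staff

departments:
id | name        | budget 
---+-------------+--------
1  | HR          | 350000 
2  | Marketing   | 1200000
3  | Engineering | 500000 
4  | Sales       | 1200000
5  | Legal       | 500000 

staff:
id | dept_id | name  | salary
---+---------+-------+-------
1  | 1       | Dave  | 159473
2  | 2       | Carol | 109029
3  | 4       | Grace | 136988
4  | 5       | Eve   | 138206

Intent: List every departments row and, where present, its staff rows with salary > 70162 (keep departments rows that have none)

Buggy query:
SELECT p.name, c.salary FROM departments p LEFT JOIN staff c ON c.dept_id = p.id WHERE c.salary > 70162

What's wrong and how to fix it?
Bug: A WHERE condition on the right-hand table after LEFT JOIN drops unmatched parents

Fix: Put 'c.salary > 70162' in the JOIN's ON clause instead of WHERE

Corrected query:
SELECT p.name, c.salary FROM departments p LEFT JOIN staff c ON c.dept_id = p.id AND c.salary > 70162

Result:
name        | salary
------------+-------
HR          | 159473
Marketing   | 109029
Engineering | NULL  
Sales       | 136988
Legal       | 138206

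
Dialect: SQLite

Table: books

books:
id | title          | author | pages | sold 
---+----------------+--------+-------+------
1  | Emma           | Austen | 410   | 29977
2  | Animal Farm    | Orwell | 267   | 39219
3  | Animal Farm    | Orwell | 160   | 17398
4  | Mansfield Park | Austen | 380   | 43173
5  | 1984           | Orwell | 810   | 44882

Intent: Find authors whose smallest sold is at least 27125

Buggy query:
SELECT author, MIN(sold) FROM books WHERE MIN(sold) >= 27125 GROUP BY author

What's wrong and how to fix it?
Bug: MIN() in WHERE is a misuse of aggregate

Fix: Replace WHERE with HAVING after the GROUP BY

Corrected query:
SELECT author, MIN(sold) FROM books GROUP BY author HAVING MIN(sold) >= 27125

Result:
author | MIN(sold)
-------+----------
Austen | 29977    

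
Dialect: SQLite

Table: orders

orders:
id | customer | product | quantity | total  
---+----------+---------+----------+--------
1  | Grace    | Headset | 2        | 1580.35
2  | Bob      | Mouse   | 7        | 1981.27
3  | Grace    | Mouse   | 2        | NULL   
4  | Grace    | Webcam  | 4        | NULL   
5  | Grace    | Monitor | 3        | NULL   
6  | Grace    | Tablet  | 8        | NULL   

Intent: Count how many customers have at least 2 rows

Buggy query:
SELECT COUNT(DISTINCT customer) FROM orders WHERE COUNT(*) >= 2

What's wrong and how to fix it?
Bug: WHERE filters individual rows, not groups, so a group-level COUNT is invalid there

Fix: Group first with HAVING COUNT(*) >= 2, then COUNT the resulting groups

Corrected query:
SELECT COUNT(*) FROM (SELECT customer FROM orders GROUP BY customer HAVING COUNT(*) >= 2)

Result:
COUNT(*)
--------
1       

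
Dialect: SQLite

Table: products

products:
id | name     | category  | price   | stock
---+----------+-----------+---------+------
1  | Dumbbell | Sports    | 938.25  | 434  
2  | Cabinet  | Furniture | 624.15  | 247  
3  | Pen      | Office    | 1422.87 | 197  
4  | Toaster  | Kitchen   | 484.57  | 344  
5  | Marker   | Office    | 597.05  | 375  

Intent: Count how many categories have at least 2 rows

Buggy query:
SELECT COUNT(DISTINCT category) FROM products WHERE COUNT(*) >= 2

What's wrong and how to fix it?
Bug: COUNT(*) cannot appear in WHERE; the per-group count doesn't exist yet

Fix: Group first with HAVING COUNT(*) >= 2, then COUNT the resulting groups

Corrected query:
SELECT COUNT(*) FROM (SELECT category FROM products GROUP BY category HAVING COUNT(*) >= 2)

Result:
COUNT(*)
--------
1       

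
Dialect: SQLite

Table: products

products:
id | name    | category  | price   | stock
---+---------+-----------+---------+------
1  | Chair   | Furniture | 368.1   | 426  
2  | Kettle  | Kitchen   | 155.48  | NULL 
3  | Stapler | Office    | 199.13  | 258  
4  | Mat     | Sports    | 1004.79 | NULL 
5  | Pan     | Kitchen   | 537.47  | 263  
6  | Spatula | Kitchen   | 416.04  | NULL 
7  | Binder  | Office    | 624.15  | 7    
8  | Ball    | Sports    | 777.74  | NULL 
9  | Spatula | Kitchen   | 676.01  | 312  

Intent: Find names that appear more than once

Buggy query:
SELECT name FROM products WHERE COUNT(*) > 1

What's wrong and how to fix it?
Bug: WHERE can't reference COUNT(*); aggregates are computed after WHERE

Fix: Group first, then use HAVING for the count condition

Corrected query:
SELECT name FROM products GROUP BY name HAVING COUNT(*) > 1

Result:
name   
-------
Spatula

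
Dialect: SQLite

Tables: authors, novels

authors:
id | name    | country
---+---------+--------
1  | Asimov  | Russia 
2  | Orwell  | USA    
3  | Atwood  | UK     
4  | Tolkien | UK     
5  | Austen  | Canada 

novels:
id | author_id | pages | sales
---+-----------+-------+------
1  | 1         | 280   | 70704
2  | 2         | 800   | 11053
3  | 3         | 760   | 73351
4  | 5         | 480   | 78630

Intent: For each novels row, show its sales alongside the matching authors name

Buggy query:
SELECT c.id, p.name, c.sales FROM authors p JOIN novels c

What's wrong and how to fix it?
Bug: JOIN with no ON clause produces a cartesian product; every novels row pairs with every authors row

Fix: Add ON c.author_id = p.id to the JOIN

Corrected query:
SELECT c.id, p.name, c.sales FROM authors p JOIN novels c ON c.author_id = p.id

Result:
id | name   | sales
---+--------+------
1  | Asimov | 70704
2  | Orwell | 11053
3  | Atwood | 73351
4  | Austen | 78630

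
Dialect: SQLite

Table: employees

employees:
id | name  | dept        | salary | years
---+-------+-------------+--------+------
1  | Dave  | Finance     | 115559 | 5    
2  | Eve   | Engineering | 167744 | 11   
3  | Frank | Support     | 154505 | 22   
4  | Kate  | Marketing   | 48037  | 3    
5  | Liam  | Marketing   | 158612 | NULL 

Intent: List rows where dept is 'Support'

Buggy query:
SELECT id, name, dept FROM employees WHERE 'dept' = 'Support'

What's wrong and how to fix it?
Bug: 'dept' in single quotes is a string literal, not the column; the comparison is literal-vs-literal and never true

Fix: Reference the column as dept without single quotes

Corrected query:
SELECT id, name, dept FROM employees WHERE dept = 'Support'

Result:
id | name  | dept   
---+-------+--------
3  | Frank | Support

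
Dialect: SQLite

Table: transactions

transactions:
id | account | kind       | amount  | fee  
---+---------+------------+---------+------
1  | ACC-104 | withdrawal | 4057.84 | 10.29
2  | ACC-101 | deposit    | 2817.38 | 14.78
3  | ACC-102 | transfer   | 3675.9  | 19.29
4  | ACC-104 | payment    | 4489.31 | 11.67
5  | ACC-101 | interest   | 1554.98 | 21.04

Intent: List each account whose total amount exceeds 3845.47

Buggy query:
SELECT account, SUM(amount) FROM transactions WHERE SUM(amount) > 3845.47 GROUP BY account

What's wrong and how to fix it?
Bug: SUM(amount) is an aggregate, but WHERE filters rows before aggregation

Fix: Use HAVING (which filters groups after aggregation) instead of WHERE

Corrected query:
SELECT account, SUM(amount) FROM transactions GROUP BY account HAVING SUM(amount) > 3845.47

Result:
account | SUM(amount)
--------+------------
ACC-101 | 4372.36    
ACC-104 | 8547.15    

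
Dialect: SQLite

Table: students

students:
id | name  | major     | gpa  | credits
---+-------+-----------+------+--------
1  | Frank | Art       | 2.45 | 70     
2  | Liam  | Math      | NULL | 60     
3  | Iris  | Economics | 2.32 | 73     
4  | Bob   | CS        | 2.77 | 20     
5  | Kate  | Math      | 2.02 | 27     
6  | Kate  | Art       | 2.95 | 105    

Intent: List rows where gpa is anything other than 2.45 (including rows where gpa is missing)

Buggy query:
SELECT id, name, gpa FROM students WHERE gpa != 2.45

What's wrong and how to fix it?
Bug: Inequality against NULL is unknown, not true; rows with NULL are dropped

Fix: Handle NULL separately with IS NULL alongside the inequality

Corrected query:
SELECT id, name, gpa FROM students WHERE gpa != 2.45 OR gpa IS NULL

Result:
id | name | gpa 
---+------+-----
2  | Liam | NULL
3  | Iris | 2.32
4  | Bob  | 2.77
5  | Kate | 2.02
6  | Kate | 2.95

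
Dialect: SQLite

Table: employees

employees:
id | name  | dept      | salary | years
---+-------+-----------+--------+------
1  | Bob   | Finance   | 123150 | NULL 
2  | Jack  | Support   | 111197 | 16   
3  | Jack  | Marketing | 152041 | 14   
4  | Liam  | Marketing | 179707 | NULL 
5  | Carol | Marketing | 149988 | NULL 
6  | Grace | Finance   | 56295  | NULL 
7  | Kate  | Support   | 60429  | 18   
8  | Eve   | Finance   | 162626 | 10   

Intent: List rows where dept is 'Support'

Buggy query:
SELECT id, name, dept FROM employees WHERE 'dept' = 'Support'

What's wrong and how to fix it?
Bug: Single quotes denote string literals in SQL; the column name is being compared as a constant string

Fix: Remove the quotes around the column name (or use double quotes for an identifier)

Corrected query:
SELECT id, name, dept FROM employees WHERE dept = 'Support'

Result:
id | name | dept   
---+------+--------
2  | Jack | Support
7  | Kate | Support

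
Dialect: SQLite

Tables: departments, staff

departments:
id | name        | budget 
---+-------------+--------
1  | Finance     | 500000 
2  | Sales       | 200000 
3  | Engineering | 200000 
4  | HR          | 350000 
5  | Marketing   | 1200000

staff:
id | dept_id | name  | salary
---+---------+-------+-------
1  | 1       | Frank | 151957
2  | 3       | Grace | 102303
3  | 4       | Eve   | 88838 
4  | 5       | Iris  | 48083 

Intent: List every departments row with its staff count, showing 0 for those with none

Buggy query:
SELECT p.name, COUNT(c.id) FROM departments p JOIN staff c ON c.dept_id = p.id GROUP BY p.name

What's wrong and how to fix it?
Bug: An inner join excludes parents with zero children

Fix: Use LEFT JOIN so parents without children still appear (COUNT(c.id) gives 0)

Corrected query:
SELECT p.name, COUNT(c.id) FROM departments p LEFT JOIN staff c ON c.dept_id = p.id GROUP BY p.name

Result:
name        | COUNT(c.id)
------------+------------
Engineering | 1          
Finance     | 1          
HR          | 1          
Marketing   | 1          
Sales       | 0          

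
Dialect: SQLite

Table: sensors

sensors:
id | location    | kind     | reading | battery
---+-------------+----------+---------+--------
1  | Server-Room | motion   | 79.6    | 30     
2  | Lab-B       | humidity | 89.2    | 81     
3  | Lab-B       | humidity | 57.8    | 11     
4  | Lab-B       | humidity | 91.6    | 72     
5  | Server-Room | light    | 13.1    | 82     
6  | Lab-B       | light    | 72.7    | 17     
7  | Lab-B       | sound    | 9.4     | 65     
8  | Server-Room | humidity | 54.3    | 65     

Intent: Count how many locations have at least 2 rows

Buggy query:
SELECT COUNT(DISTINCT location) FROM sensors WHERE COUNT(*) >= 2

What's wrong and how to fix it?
Bug: COUNT(*) cannot appear in WHERE; the per-group count doesn't exist yet

Fix: Group first with HAVING COUNT(*) >= 2, then COUNT the resulting groups

Corrected query:
SELECT COUNT(*) FROM (SELECT location FROM sensors GROUP BY location HAVING COUNT(*) >= 2)

Result:
COUNT(*)
--------
2       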